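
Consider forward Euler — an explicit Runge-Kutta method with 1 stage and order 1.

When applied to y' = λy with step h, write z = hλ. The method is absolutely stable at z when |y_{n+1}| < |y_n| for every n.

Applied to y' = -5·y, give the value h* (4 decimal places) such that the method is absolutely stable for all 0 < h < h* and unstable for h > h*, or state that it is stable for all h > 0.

On y'=λy, z=hλ:
  order 1, 1-stage ⇒ R(z)=1+z
  (e.g. R(-0.84)=0.16000, |R|=0.16000)

Boundary: |R(x)|=1, x<0.
x=-0.84: |R|=0.1600
|R(-2.06)|=1.0600 |R(-1.78)|=0.7800 |R(-0.68)|=0.3200
Bisect:
  x_lo=-2.3472 |R|=1.3472  x_hi=-0.0673 |R|=0.9327
  mid=-1.20722 |R|=0.20722 →hi
  mid=-1.77720 |R|=0.77720 →hi
  mid=-2.06219 |R|=1.06219 →lo
  mid=-1.91969 |R|=0.91969 →hi
  mid=-1.99094 |R|=0.99094 →hi
  mid=-2.02656 |R|=1.02656 →lo
  mid=-2.00875 |R|=1.00875 →lo
  mid=-1.99985 |R|=0.99985 →hi
  ...
  [-2.00012,-1.99998] ⇒ x*=-2.0000
Stable set (-2.0000, 0).

(-2.0000,0); λ=-5 ⇒ h* = 0.4000.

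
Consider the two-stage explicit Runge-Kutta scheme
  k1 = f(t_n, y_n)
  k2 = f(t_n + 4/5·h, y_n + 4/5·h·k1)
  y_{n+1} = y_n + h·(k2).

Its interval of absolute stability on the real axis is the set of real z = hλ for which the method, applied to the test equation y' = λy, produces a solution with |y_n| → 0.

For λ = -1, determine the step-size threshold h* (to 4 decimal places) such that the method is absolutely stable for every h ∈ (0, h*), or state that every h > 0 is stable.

Set f=λy, z=hλ:
  k1=λy_n ⇒ h·k1=z·y_n;  k2=λ(1+4/5z)y_n ⇒ h·k2=z(1+4/5z)y_n
  y_{n+1}/y_n = 1 + z(1+4/5z) = 1 + z + 4/5z²
  R(z) = 1 + z + 4/5z².

Boundary: |R(x)|=1, x<0.
x=-1.24: |R|=0.9901
R=1: x+4/5x²=0 ⇒ x=−5/4=-1.2500; min R=1−1/(4·4/5)=0.6875>−1
Confirm numerically:
  x=-0.740: |R|=0.69808 <1
  x=-0.685: |R|=0.69038 <1
  x=-0.611: |R|=0.68766 <1
  x=-1.843: |R|=1.87432 >1
  x=-1.386: |R|=1.15080 >1
Stable set (-1.2500, 0).

(-1.2500,0); λ=-1 ⇒ h* = (5/4)/1 = 1.2500.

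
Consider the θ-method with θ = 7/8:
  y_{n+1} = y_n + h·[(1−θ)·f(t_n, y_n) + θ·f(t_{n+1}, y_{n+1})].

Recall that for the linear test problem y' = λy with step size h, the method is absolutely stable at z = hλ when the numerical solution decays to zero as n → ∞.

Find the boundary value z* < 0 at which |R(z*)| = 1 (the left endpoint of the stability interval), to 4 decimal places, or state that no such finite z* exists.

interval (−∞, 0).

Set f=λy, z=hλ:
  y_{n+1} = y_n + z·[1/8·y_n + 7/8·y_{n+1}] ⇒ (1 − 7/8z)y_{n+1} = (1 + 1/8z)y_n
  Hence R(z) = (1 + 1/8z)/(1 − 7/8z).

Find x<0 with |R(x)|<1.
x=-1.11: |R|=0.4369
x=-2: |R|=0.2727
x=-10: |R|=0.0256
x=-100: |R|=0.1299
θ=7/8≥1/2 ⇒ |1+1/8x|<|1−7/8x| ∀x<0 ⇒ interval (−∞,0).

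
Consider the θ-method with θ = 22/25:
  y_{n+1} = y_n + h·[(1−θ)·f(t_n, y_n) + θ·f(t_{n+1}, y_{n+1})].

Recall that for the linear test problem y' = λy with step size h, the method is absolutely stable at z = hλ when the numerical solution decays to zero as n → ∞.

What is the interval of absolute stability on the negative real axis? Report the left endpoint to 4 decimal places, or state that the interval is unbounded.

interval (−∞, 0).

With y'=λy (z=hλ):
  y_{n+1} = y_n + z·[3/25·y_n + 22/25·y_{n+1}] ⇒ (1 − 22/25z)y_{n+1} = (1 + 3/25z)y_n
  R(z) = (1 + 3/25z)/(1 − 22/25z).

Boundary: |R(x)|=1, x<0.
x=-0.82: |R|=0.5237
x=-2: |R|=0.2754
x=-10: |R|=0.0204
x=-100: |R|=0.1236
θ=22/25≥1/2 ⇒ |1+3/25x|<|1−22/25x| ∀x<0 ⇒ interval (−∞,0).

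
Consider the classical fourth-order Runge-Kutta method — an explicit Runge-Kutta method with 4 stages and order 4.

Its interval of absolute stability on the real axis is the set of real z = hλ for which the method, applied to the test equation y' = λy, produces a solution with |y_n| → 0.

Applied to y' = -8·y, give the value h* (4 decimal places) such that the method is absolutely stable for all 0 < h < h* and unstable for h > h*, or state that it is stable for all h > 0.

Set f=λy, z=hλ:
  order 4, 4-stage ⇒ R(z)=1+z+z^2/2+z^3/6+z^4/24
  (e.g. R(-0.6)=0.54940, |R|=0.54940)

Boundary: |R(x)|=1, x<0.
x=-0.6: |R|=0.5494
|R(-1.89)|=0.3025 |R(-1.59)|=0.2704 |R(-1.29)|=0.2997
Bisect:
  x_lo=-3.1909 |R|=1.8046  x_hi=-0.2489 |R|=0.7797
  mid=-1.71986 |R|=0.27579 →hi
  mid=-2.45536 |R|=0.60633 →hi
  mid=-2.82312 |R|=1.05854 →lo
  mid=-2.63924 |R|=0.80122 →hi
  mid=-2.73118 |R|=0.92143 →hi
  mid=-2.77715 |R|=0.98779 →hi
  mid=-2.80013 |R|=1.02260 →lo
  ...
  [-2.78541,-2.78523] ⇒ x*=-2.7853
Stable set (-2.7853, 0).

(-2.7853,0); λ=-8 ⇒ h* = 0.3482.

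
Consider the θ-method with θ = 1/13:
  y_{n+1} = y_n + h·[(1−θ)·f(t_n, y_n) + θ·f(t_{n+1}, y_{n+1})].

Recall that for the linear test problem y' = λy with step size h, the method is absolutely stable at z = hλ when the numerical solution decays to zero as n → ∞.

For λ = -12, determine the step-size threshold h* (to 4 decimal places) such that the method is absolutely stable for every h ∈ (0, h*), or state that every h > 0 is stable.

Set f=λy, z=hλ:
  y_{n+1} = y_n + z·[12/13·y_n + 1/13·y_{n+1}] ⇒ (1 − 1/13z)y_{n+1} = (1 + 12/13z)y_n
  so R(z) = (1 + 12/13z)/(1 − 1/13z).

Solve |R(x)|<1 on ℝ⁻.
x=-0.92: |R|=0.1408
R=−1: 1+12/13x = −1+1/13x ⇒ -11/13x=2 ⇒ x=2/(-11/13)=-2.3636
Confirm numerically:
  x=-1.834: |R|=0.60725 <1
  x=-1.018: |R|=0.05593 <1
  x=-0.982: |R|=0.08697 <1
  x=-2.883: |R|=1.35969 >1
  x=-2.722: |R|=1.25073 >1
  x=-2.403: |R|=1.02811 >1
So |R|<1 on (-2.3636, 0).

(-2.3636,0); λ=-12 ⇒ h* = (26/11)/12 = 0.1970.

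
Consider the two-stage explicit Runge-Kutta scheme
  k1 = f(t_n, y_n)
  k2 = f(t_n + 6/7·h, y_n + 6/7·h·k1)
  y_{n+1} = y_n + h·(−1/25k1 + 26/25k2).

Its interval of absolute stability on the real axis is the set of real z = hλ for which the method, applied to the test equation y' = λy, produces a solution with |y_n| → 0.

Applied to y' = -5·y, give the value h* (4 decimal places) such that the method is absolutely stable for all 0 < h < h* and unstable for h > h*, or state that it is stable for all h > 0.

(-1.1218,0); λ=-5 ⇒ h* = (175/156)/5 = 0.2244.

Test eqn y'=λy, z=hλ:
  k1=λy_n ⇒ h·k1=z·y_n;  k2=λ(1+6/7z)y_n ⇒ h·k2=z(1+6/7z)y_n
  y_{n+1}/y_n = 1 − 1/25z + 26/25z(1+6/7z) = 1 + z + 156/175z²
  ⇒ R(z) = 1 + z + 156/175z².

Find x<0 with |R(x)|<1.
x=-1.42: |R|=1.3775
R=1: x+156/175x²=0 ⇒ x=−175/156=-1.1218; min R=1−1/(4·156/175)=0.7196>−1
Confirm numerically:
  x=-0.948: |R|=0.85313 <1
  x=-0.868: |R|=0.80362 <1
  x=-0.599: |R|=0.72085 <1
  x=-0.506: |R|=0.72224 <1
  x=-1.677: |R|=1.82999 >1
  x=-1.584: |R|=1.65264 >1
  x=-1.498: |R|=1.50237 >1
So |R|<1 on (-1.1218, 0).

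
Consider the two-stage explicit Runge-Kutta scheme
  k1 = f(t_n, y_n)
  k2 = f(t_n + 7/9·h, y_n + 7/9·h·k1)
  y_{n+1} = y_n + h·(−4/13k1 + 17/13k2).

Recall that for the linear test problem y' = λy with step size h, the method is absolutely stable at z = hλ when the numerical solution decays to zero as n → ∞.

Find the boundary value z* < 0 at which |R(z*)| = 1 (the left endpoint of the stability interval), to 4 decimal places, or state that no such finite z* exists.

Set f=λy, z=hλ:
  k1=λy_n ⇒ h·k1=z·y_n;  k2=λ(1+7/9z)y_n ⇒ h·k2=z(1+7/9z)y_n
  y_{n+1}/y_n = 1 − 4/13z + 17/13z(1+7/9z) = 1 + z + 119/117z²
  R(z) = 1 + z + 119/117z².

Find x<0 with |R(x)|<1.
x=-0.31: |R|=0.7877
R=1: x+119/117x²=0 ⇒ x=−117/119=-0.9832; min R=1−1/(4·119/117)=0.7542>−1
Confirm numerically:
  x=-0.751: |R|=0.82264 <1
  x=-0.569: |R|=0.76030 <1
  x=-0.448: |R|=0.75613 <1
  x=-1.543: |R|=1.87855 >1
  x=-1.260: |R|=1.35474 >1
Interval (-0.9832, 0).

left endpoint -0.9832.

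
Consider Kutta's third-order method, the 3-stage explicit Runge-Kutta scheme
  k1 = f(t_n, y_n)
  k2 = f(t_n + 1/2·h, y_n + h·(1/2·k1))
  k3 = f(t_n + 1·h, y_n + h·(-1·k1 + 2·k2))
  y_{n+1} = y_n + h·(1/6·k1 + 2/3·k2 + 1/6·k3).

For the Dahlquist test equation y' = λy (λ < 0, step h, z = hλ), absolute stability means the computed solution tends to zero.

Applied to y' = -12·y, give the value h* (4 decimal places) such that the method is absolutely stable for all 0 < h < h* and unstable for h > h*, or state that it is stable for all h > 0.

(-2.5127,0); λ=-12 ⇒ h* = 0.2094.

Test eqn y'=λy, z=hλ:
  order 3, 3-stage ⇒ R(z)=1+z+z^2/2+z^3/6
  (e.g. R(-0.43)=0.64920, |R|=0.64920)

Solve |R(x)|<1 on ℝ⁻.
x=-0.43: |R|=0.6492
|R(-1.24)|=0.2110 |R(-0.96)|=0.3533 |R(-0.64)|=0.5211
Bisect:
  x_lo=-2.9261 |R|=1.8205  x_hi=-0.3883 |R|=0.6774
  mid=-1.65715 |R|=0.04254 →hi
  mid=-2.29161 |R|=0.67159 →hi
  mid=-2.60883 |R|=1.16512 →lo
  mid=-2.45022 |R|=0.90011 →hi
  mid=-2.52953 |R|=1.02780 →lo
  mid=-2.48987 |R|=0.96279 →hi
  mid=-2.50970 |R|=0.99500 →hi
  mid=-2.51961 |R|=1.01133 →lo
  mid=-2.51466 |R|=1.00314 →lo
  mid=-2.51218 |R|=0.99907 →hi
  ...
  [-2.51280,-2.51264] ⇒ x*=-2.5127
Interval (-2.5127, 0).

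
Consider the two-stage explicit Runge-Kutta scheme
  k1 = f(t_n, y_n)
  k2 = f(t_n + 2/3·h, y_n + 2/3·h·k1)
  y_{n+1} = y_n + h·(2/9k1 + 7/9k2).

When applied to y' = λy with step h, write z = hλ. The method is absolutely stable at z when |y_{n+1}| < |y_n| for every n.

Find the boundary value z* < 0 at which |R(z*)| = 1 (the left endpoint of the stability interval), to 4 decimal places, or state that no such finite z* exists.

z* = -1.9286.

Test eqn y'=λy, z=hλ:
  k1=λy_n ⇒ h·k1=z·y_n;  k2=λ(1+2/3z)y_n ⇒ h·k2=z(1+2/3z)y_n
  y_{n+1}/y_n = 1 + 2/9z + 7/9z(1+2/3z) = 1 + z + 14/27z²
  Hence R(z) = 1 + z + 14/27z².

Solve |R(x)|<1 on ℝ⁻.
x=-0.84: |R|=0.5259
R=1: x+14/27x²=0 ⇒ x=−27/14=-1.9286; min R=1−1/(4·14/27)=0.5179>−1
Confirm numerically:
  x=-1.690: |R|=0.79094 <1
  x=-1.032: |R|=0.52023 <1
  x=-0.777: |R|=0.53604 <1
  x=-2.393: |R|=1.57627 >1
  x=-2.151: |R|=1.24808 >1
  x=-2.131: |R|=1.22368 >1
So |R|<1 on (-1.9286, 0).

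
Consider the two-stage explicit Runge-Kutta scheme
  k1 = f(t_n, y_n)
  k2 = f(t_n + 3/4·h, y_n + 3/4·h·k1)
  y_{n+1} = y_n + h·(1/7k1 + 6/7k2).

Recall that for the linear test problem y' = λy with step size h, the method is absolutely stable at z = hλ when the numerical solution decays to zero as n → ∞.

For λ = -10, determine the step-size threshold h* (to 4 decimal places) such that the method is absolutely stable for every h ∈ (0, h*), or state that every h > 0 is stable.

Test eqn y'=λy, z=hλ:
  k1=λy_n ⇒ h·k1=z·y_n;  k2=λ(1+3/4z)y_n ⇒ h·k2=z(1+3/4z)y_n
  y_{n+1}/y_n = 1 + 1/7z + 6/7z(1+3/4z) = 1 + z + 9/14z²
  R(z) = 1 + z + 9/14z².

Find x<0 with |R(x)|<1.
x=-0.3: |R|=0.7579
R=1: x+9/14x²=0 ⇒ x=−14/9=-1.5556; min R=1−1/(4·9/14)=0.6111>−1
Confirm numerically:
  x=-1.394: |R|=0.85522 <1
  x=-1.242: |R|=0.74965 <1
  x=-0.707: |R|=0.61433 <1
  x=-2.034: |R|=1.62560 >1
  x=-2.001: |R|=1.57300 >1
  x=-1.847: |R|=1.34605 >1
So |R|<1 on (-1.5556, 0).

(-1.5556,0); λ=-10 ⇒ h* = (14/9)/10 = 0.1556.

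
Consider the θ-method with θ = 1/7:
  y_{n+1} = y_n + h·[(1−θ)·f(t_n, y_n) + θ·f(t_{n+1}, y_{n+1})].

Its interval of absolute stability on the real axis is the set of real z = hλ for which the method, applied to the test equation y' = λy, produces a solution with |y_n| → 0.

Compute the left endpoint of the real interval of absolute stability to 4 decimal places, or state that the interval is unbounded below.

With y'=λy (z=hλ):
  y_{n+1} = y_n + z·[6/7·y_n + 1/7·y_{n+1}] ⇒ (1 − 1/7z)y_{n+1} = (1 + 6/7z)y_n
  Hence R(z) = (1 + 6/7z)/(1 − 1/7z).

Need |R(x)|<1, x<0.
x=-1.69: |R|=0.3613
R=−1: 1+6/7x = −1+1/7x ⇒ -5/7x=2 ⇒ x=2/(-5/7)=-2.8000
Confirm numerically:
  x=-1.739: |R|=0.39295 <1
  x=-1.379: |R|=0.15205 <1
  x=-1.312: |R|=0.10491 <1
  x=-3.254: |R|=1.22138 >1
  x=-3.200: |R|=1.19608 >1
Interval (-2.8000, 0).

left endpoint -2.8000.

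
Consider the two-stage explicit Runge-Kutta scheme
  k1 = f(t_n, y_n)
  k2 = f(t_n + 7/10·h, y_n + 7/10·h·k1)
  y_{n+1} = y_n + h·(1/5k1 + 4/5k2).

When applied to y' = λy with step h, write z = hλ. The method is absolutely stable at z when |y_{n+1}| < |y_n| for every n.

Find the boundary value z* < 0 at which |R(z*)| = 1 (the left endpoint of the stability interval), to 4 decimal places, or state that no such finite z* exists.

Test eqn y'=λy, z=hλ:
  k1=λy_n ⇒ h·k1=z·y_n;  k2=λ(1+7/10z)y_n ⇒ h·k2=z(1+7/10z)y_n
  y_{n+1}/y_n = 1 + 1/5z + 4/5z(1+7/10z) = 1 + z + 14/25z²
  R(z) = 1 + z + 14/25z².

Need |R(x)|<1, x<0.
x=-0.41: |R|=0.6841
R=1: x+14/25x²=0 ⇒ x=−25/14=-1.7857; min R=1−1/(4·14/25)=0.5536>−1
Confirm numerically:
  x=-1.278: |R|=0.63664 <1
  x=-0.924: |R|=0.55411 <1
  x=-0.787: |R|=0.55985 <1
  x=-0.751: |R|=0.56484 <1
  x=-2.348: |R|=1.73934 >1
  x=-2.002: |R|=1.24248 >1
Interval (-1.7857, 0).

left endpoint -1.7857.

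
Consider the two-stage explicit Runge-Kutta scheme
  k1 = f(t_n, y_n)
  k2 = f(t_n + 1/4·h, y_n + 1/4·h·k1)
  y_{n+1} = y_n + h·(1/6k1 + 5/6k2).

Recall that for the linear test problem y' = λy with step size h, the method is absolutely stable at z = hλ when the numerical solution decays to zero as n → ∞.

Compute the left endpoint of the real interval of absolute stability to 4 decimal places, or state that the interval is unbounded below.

left endpoint -4.8000.

Test eqn y'=λy, z=hλ:
  k1=λy_n ⇒ h·k1=z·y_n;  k2=λ(1+1/4z)y_n ⇒ h·k2=z(1+1/4z)y_n
  y_{n+1}/y_n = 1 + 1/6z + 5/6z(1+1/4z) = 1 + z + 5/24z²
  so R(z) = 1 + z + 5/24z².

Need |R(x)|<1, x<0.
x=-1.44: |R|=0.0080
R=1: x+5/24x²=0 ⇒ x=−24/5=-4.8000; min R=1−1/(4·5/24)=-0.2000>−1
Confirm numerically:
  x=-3.182: |R|=0.07260 <1
  x=-2.250: |R|=0.19531 <1
  x=-2.041: |R|=0.17315 <1
  x=-5.245: |R|=1.48626 >1
  x=-5.010: |R|=1.21919 >1
  x=-4.901: |R|=1.10313 >1
Stable set (-4.8000, 0).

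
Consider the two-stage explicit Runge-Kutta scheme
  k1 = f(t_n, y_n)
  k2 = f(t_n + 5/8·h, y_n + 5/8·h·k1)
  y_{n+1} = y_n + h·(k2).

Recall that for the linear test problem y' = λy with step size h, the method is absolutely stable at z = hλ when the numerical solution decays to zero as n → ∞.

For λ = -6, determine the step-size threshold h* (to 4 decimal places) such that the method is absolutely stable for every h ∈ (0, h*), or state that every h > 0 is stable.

Test eqn y'=λy, z=hλ:
  k1=λy_n ⇒ h·k1=z·y_n;  k2=λ(1+5/8z)y_n ⇒ h·k2=z(1+5/8z)y_n
  y_{n+1}/y_n = 1 + z(1+5/8z) = 1 + z + 5/8z²
  Hence R(z) = 1 + z + 5/8z².

Solve |R(x)|<1 on ℝ⁻.
x=-1.5: |R|=0.9062
R=1: x+5/8x²=0 ⇒ x=−8/5=-1.6000; min R=1−1/(4·5/8)=0.6000>−1
Confirm numerically:
  x=-1.422: |R|=0.84180 <1
  x=-1.333: |R|=0.77756 <1
  x=-0.896: |R|=0.60576 <1
  x=-2.040: |R|=1.56100 >1
  x=-2.024: |R|=1.53636 >1
Interval (-1.6000, 0).

(-1.6000,0); λ=-6 ⇒ h* = (8/5)/6 = 0.2667.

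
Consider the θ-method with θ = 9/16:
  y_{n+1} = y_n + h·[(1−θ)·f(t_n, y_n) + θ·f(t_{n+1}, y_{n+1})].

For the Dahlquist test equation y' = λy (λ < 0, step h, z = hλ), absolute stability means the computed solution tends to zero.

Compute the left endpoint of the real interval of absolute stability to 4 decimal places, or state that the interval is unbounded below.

interval (−∞, 0).

On y'=λy, z=hλ:
  y_{n+1} = y_n + z·[7/16·y_n + 9/16·y_{n+1}] ⇒ (1 − 9/16z)y_{n+1} = (1 + 7/16z)y_n
  ⇒ R(z) = (1 + 7/16z)/(1 − 9/16z).

Boundary: |R(x)|=1, x<0.
x=-1.13: |R|=0.3091
x=-2: |R|=0.0588
x=-10: |R|=0.5094
x=-100: |R|=0.7467
θ=9/16≥1/2 ⇒ |1+7/16x|<|1−9/16x| ∀x<0 ⇒ stable on all of ℝ⁻.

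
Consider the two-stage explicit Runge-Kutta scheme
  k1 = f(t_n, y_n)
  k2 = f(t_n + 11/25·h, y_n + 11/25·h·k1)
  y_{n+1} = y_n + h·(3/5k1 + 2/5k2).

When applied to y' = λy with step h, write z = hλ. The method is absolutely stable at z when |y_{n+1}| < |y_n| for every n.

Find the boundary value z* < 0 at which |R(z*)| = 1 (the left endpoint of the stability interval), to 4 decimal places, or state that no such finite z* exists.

Set f=λy, z=hλ:
  k1=λy_n ⇒ h·k1=z·y_n;  k2=λ(1+11/25z)y_n ⇒ h·k2=z(1+11/25z)y_n
  y_{n+1}/y_n = 1 + 3/5z + 2/5z(1+11/25z) = 1 + z + 22/125z²
  R(z) = 1 + z + 22/125z².

Boundary: |R(x)|=1, x<0.
x=-0.55: |R|=0.5032
R=1: x+22/125x²=0 ⇒ x=−125/22=-5.6818; min R=1−1/(4·22/125)=-0.4205>−1
Confirm numerically:
  x=-5.612: |R|=0.93104 <1
  x=-4.615: |R|=0.13349 <1
  x=-4.120: |R|=0.13251 <1
  x=-3.475: |R|=0.34969 <1
  x=-6.244: |R|=1.61781 >1
  x=-6.179: |R|=1.54069 >1
Stable set (-5.6818, 0).

z* = -5.6818.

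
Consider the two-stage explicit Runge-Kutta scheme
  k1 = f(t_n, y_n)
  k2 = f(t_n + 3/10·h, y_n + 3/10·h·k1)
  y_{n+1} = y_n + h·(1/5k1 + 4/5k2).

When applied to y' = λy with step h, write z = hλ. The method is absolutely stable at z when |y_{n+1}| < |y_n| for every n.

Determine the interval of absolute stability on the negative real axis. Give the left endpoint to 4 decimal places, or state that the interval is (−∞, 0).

z∈(-4.1667,0).

Test eqn y'=λy, z=hλ:
  k1=λy_n ⇒ h·k1=z·y_n;  k2=λ(1+3/10z)y_n ⇒ h·k2=z(1+3/10z)y_n
  y_{n+1}/y_n = 1 + 1/5z + 4/5z(1+3/10z) = 1 + z + 6/25z²
  R(z) = 1 + z + 6/25z².

Need |R(x)|<1, x<0.
x=-0.71: |R|=0.4110
R=1: x+6/25x²=0 ⇒ x=−25/6=-4.1667; min R=1−1/(4·6/25)=-0.0417>−1
Confirm numerically:
  x=-4.108: |R|=0.94216 <1
  x=-4.072: |R|=0.90748 <1
  x=-3.960: |R|=0.80358 <1
  x=-3.047: |R|=0.18121 <1
  x=-4.529: |R|=1.39384 >1
  x=-4.401: |R|=1.24751 >1
Interval (-4.1667, 0).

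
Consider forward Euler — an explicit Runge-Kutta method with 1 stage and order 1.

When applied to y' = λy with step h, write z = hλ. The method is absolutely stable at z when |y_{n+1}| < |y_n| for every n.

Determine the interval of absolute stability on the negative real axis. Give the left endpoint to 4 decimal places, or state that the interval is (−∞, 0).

On y'=λy, z=hλ:
  order 1, 1-stage ⇒ R(z)=1+z
  (e.g. R(-1.21)=-0.21000, |R|=0.21000)

Find x<0 with |R(x)|<1.
x=-1.21: |R|=0.2100
|R(-1.82)|=0.8200 |R(-1.69)|=0.6900 |R(-1.52)|=0.5200
Bisect:
  x_lo=-2.4433 |R|=1.4433  x_hi=-0.2368 |R|=0.7632
  mid=-1.34008 |R|=0.34008 →hi
  mid=-1.89171 |R|=0.89171 →hi
  mid=-2.16753 |R|=1.16753 →lo
  mid=-2.02962 |R|=1.02962 →lo
  mid=-1.96067 |R|=0.96067 →hi
  mid=-1.99515 |R|=0.99515 →hi
  mid=-2.01238 |R|=1.01238 →lo
  mid=-2.00376 |R|=1.00376 →lo
  ...
  [-2.00013,-1.99999] ⇒ x*=-2.0000
Stable set (-2.0000, 0).

(-2.0000, 0).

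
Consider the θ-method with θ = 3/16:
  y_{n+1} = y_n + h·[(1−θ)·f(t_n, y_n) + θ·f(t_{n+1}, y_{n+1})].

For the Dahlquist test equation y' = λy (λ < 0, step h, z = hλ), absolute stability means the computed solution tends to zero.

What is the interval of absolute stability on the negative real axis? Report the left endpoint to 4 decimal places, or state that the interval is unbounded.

With y'=λy (z=hλ):
  y_{n+1} = y_n + z·[13/16·y_n + 3/16·y_{n+1}] ⇒ (1 − 3/16z)y_{n+1} = (1 + 13/16z)y_n
  so R(z) = (1 + 13/16z)/(1 − 3/16z).

Boundary: |R(x)|=1, x<0.
x=-0.31: |R|=0.7070
R=−1: 1+13/16x = −1+3/16x ⇒ -5/8x=2 ⇒ x=2/(-5/8)=-3.2000
Confirm numerically:
  x=-2.302: |R|=0.60796 <1
  x=-2.069: |R|=0.49070 <1
  x=-1.910: |R|=0.40635 <1
  x=-1.836: |R|=0.36582 <1
  x=-3.692: |R|=1.18171 >1
  x=-3.452: |R|=1.09561 >1
Stable set (-3.2000, 0).

(-3.2000, 0).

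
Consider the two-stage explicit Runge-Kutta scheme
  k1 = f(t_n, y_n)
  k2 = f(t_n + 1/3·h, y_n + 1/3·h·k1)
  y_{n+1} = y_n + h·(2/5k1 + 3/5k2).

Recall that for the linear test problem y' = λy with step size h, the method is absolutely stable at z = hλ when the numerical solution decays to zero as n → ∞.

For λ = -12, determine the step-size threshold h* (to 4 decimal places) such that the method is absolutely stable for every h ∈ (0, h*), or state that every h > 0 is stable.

On y'=λy, z=hλ:
  k1=λy_n ⇒ h·k1=z·y_n;  k2=λ(1+1/3z)y_n ⇒ h·k2=z(1+1/3z)y_n
  y_{n+1}/y_n = 1 + 2/5z + 3/5z(1+1/3z) = 1 + z + 1/5z²
  so R(z) = 1 + z + 1/5z².

Solve |R(x)|<1 on ℝ⁻.
x=-0.68: |R|=0.4125
R=1: x+1/5x²=0 ⇒ x=−5=-5.0000; min R=1−1/(4·1/5)=-0.2500>−1
Confirm numerically:
  x=-4.322: |R|=0.41394 <1
  x=-3.469: |R|=0.06221 <1
  x=-3.362: |R|=0.10139 <1
  x=-2.081: |R|=0.21489 <1
  x=-5.451: |R|=1.49168 >1
  x=-5.312: |R|=1.33147 >1
Stable set (-5.0000, 0).

(-5.0000,0); λ=-12 ⇒ h* = (5)/12 = 0.4167.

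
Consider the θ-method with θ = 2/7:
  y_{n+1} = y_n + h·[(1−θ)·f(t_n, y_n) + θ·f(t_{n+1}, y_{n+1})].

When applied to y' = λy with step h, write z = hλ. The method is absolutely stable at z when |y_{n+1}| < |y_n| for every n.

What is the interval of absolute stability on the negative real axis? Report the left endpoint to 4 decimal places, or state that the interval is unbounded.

(-4.6667, 0).

With y'=λy (z=hλ):
  y_{n+1} = y_n + z·[5/7·y_n + 2/7·y_{n+1}] ⇒ (1 − 2/7z)y_{n+1} = (1 + 5/7z)y_n
  R(z) = (1 + 5/7z)/(1 − 2/7z).

Solve |R(x)|<1 on ℝ⁻.
x=-1.09: |R|=0.1688
R=−1: 1+5/7x = −1+2/7x ⇒ -3/7x=2 ⇒ x=2/(-3/7)=-4.6667
Confirm numerically:
  x=-3.403: |R|=0.72541 <1
  x=-2.210: |R|=0.35464 <1
  x=-2.137: |R|=0.32686 <1
  x=-4.848: |R|=1.03258 >1
  x=-4.830: |R|=1.02941 >1
Interval (-4.6667, 0).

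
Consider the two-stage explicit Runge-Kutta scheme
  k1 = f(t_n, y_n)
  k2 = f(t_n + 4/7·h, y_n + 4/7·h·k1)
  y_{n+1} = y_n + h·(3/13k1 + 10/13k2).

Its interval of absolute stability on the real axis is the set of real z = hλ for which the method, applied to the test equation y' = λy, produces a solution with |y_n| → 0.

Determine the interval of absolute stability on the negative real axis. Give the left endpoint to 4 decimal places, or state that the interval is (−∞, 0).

(-2.2750, 0).

On y'=λy, z=hλ:
  k1=λy_n ⇒ h·k1=z·y_n;  k2=λ(1+4/7z)y_n ⇒ h·k2=z(1+4/7z)y_n
  y_{n+1}/y_n = 1 + 3/13z + 10/13z(1+4/7z) = 1 + z + 40/91z²
  R(z) = 1 + z + 40/91z².

Solve |R(x)|<1 on ℝ⁻.
x=-1.45: |R|=0.4742
R=1: x+40/91x²=0 ⇒ x=−91/40=-2.2750; min R=1−1/(4·40/91)=0.4313>−1
Confirm numerically:
  x=-1.742: |R|=0.59187 <1
  x=-1.253: |R|=0.43711 <1
  x=-1.203: |R|=0.43314 <1
  x=-2.557: |R|=1.31696 >1
  x=-2.509: |R|=1.25807 >1
  x=-2.367: |R|=1.09572 >1
Interval (-2.2750, 0).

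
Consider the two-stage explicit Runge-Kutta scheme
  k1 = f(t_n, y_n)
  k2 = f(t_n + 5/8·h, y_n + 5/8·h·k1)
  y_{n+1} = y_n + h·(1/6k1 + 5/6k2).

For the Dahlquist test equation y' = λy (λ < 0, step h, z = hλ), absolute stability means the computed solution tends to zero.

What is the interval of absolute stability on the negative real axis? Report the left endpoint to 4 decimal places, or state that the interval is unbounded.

(-1.9200, 0).

Set f=λy, z=hλ:
  k1=λy_n ⇒ h·k1=z·y_n;  k2=λ(1+5/8z)y_n ⇒ h·k2=z(1+5/8z)y_n
  y_{n+1}/y_n = 1 + 1/6z + 5/6z(1+5/8z) = 1 + z + 25/48z²
  R(z) = 1 + z + 25/48z².

Boundary: |R(x)|=1, x<0.
x=-1.24: |R|=0.5608
R=1: x+25/48x²=0 ⇒ x=−48/25=-1.9200; min R=1−1/(4·25/48)=0.5200>−1
Confirm numerically:
  x=-1.362: |R|=0.60417 <1
  x=-1.194: |R|=0.54852 <1
  x=-1.026: |R|=0.52227 <1
  x=-2.237: |R|=1.36934 >1
  x=-2.146: |R|=1.25260 >1
Stable set (-1.9200, 0).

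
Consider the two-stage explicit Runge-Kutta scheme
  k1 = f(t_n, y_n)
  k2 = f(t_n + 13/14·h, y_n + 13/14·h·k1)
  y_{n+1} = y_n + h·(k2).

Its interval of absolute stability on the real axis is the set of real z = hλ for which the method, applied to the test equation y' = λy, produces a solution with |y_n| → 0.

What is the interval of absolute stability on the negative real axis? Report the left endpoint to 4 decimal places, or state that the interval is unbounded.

With y'=λy (z=hλ):
  k1=λy_n ⇒ h·k1=z·y_n;  k2=λ(1+13/14z)y_n ⇒ h·k2=z(1+13/14z)y_n
  y_{n+1}/y_n = 1 + z(1+13/14z) = 1 + z + 13/14z²
  ⇒ R(z) = 1 + z + 13/14z².

Need |R(x)|<1, x<0.
x=-0.72: |R|=0.7614
R=1: x+13/14x²=0 ⇒ x=−14/13=-1.0769; min R=1−1/(4·13/14)=0.7308>−1
Confirm numerically:
  x=-0.994: |R|=0.92346 <1
  x=-0.546: |R|=0.73082 <1
  x=-0.530: |R|=0.73084 <1
  x=-0.485: |R|=0.73342 <1
  x=-1.300: |R|=1.26929 >1
  x=-1.292: |R|=1.25803 >1
Interval (-1.0769, 0).

(-1.0769, 0).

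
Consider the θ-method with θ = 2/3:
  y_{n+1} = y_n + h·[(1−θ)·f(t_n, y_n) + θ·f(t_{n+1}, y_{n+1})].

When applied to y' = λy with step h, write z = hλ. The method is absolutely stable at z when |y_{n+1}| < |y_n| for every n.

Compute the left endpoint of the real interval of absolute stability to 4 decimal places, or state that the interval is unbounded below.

(−∞, 0) — no finite endpoint.

Set f=λy, z=hλ:
  y_{n+1} = y_n + z·[1/3·y_n + 2/3·y_{n+1}] ⇒ (1 − 2/3z)y_{n+1} = (1 + 1/3z)y_n
  ⇒ R(z) = (1 + 1/3z)/(1 − 2/3z).

Need |R(x)|<1, x<0.
x=-1.18: |R|=0.3396
x=-2: |R|=0.1429
x=-10: |R|=0.3043
x=-100: |R|=0.4778
θ=2/3≥1/2 ⇒ |1+1/3x|<|1−2/3x| ∀x<0 ⇒ unbounded interval.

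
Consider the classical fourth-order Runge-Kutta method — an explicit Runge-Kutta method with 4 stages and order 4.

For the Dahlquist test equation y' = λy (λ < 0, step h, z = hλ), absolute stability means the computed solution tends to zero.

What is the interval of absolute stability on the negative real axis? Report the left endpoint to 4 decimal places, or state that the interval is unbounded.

(-2.7853, 0).

Set f=λy, z=hλ:
  order 4, 4-stage ⇒ R(z)=1+z+z^2/2+z^3/6+z^4/24
  (e.g. R(-1.54)=0.27144, |R|=0.27144)

Need |R(x)|<1, x<0.
x=-1.54: |R|=0.2714
|R(-1.84)|=0.2921 |R(-1.13)|=0.3359 |R(-0.8)|=0.4517
Bisect:
  x_lo=-3.1035 |R|=1.5958  x_hi=-0.3119 |R|=0.7321
  mid=-1.70769 |R|=0.27476 →hi
  mid=-2.40560 |R|=0.56304 →hi
  mid=-2.75455 |R|=0.95463 →hi
  mid=-2.92903 |R|=1.23924 →lo
  mid=-2.84179 |R|=1.08858 →lo
  mid=-2.79817 |R|=1.01959 →lo
  mid=-2.77636 |R|=0.98662 →hi
  mid=-2.78727 |R|=1.00298 →lo
  mid=-2.78181 |R|=0.99477 →hi
  ...
  [-2.78539,-2.78522] ⇒ x*=-2.7853
Stable set (-2.7853, 0).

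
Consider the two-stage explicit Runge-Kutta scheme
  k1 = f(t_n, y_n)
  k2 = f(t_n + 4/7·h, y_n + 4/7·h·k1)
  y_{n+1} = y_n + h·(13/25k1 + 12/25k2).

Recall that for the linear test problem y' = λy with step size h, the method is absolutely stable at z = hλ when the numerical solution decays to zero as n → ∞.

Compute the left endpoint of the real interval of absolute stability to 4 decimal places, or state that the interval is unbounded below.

z* = -3.6458.

Set f=λy, z=hλ:
  k1=λy_n ⇒ h·k1=z·y_n;  k2=λ(1+4/7z)y_n ⇒ h·k2=z(1+4/7z)y_n
  y_{n+1}/y_n = 1 + 13/25z + 12/25z(1+4/7z) = 1 + z + 48/175z²
  so R(z) = 1 + z + 48/175z².

Find x<0 with |R(x)|<1.
x=-1.17: |R|=0.2055
R=1: x+48/175x²=0 ⇒ x=−175/48=-3.6458; min R=1−1/(4·48/175)=0.0885>−1
Confirm numerically:
  x=-3.326: |R|=0.70822 <1
  x=-3.021: |R|=0.48225 <1
  x=-1.950: |R|=0.09297 <1
  x=-1.616: |R|=0.10029 <1
  x=-4.196: |R|=1.63319 >1
  x=-4.178: |R|=1.60984 >1
  x=-3.714: |R|=1.06944 >1
Interval (-3.6458, 0).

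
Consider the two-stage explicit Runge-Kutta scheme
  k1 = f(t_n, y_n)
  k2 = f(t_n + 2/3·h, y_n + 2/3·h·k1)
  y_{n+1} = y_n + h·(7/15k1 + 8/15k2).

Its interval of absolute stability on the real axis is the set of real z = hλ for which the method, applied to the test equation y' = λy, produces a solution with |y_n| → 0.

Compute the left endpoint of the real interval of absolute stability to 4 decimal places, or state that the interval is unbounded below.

Test eqn y'=λy, z=hλ:
  k1=λy_n ⇒ h·k1=z·y_n;  k2=λ(1+2/3z)y_n ⇒ h·k2=z(1+2/3z)y_n
  y_{n+1}/y_n = 1 + 7/15z + 8/15z(1+2/3z) = 1 + z + 16/45z²
  ⇒ R(z) = 1 + z + 16/45z².

Find x<0 with |R(x)|<1.
x=-0.31: |R|=0.7242
R=1: x+16/45x²=0 ⇒ x=−45/16=-2.8125; min R=1−1/(4·16/45)=0.2969>−1
Confirm numerically:
  x=-2.412: |R|=0.65653 <1
  x=-2.024: |R|=0.43256 <1
  x=-1.567: |R|=0.30606 <1
  x=-3.335: |R|=1.61957 >1
  x=-3.237: |R|=1.48857 >1
  x=-2.884: |R|=1.07332 >1
Stable set (-2.8125, 0).

left endpoint -2.8125.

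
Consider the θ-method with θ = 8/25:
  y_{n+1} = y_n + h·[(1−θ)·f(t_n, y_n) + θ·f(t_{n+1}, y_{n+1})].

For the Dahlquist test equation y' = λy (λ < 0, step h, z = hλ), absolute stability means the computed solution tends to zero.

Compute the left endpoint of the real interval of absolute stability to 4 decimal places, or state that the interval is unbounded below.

left endpoint -5.5556.

With y'=λy (z=hλ):
  y_{n+1} = y_n + z·[17/25·y_n + 8/25·y_{n+1}] ⇒ (1 − 8/25z)y_{n+1} = (1 + 17/25z)y_n
  ⇒ R(z) = (1 + 17/25z)/(1 − 8/25z).

Solve |R(x)|<1 on ℝ⁻.
x=-0.8: |R|=0.3631
R=−1: 1+17/25x = −1+8/25x ⇒ -9/25x=2 ⇒ x=2/(-9/25)=-5.5556
Confirm numerically:
  x=-3.415: |R|=0.63179 <1
  x=-3.409: |R|=0.63041 <1
  x=-3.284: |R|=0.60126 <1
  x=-2.266: |R|=0.31353 <1
  x=-6.050: |R|=1.06063 >1
  x=-5.885: |R|=1.04113 >1
  x=-5.666: |R|=1.01413 >1
Interval (-5.5556, 0).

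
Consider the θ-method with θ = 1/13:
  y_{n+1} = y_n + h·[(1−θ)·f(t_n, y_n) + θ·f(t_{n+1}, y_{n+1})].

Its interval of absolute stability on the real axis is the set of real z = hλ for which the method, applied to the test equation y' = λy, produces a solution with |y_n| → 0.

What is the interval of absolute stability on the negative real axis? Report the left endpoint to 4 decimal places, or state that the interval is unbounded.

(-2.3636, 0).

On y'=λy, z=hλ:
  y_{n+1} = y_n + z·[12/13·y_n + 1/13·y_{n+1}] ⇒ (1 − 1/13z)y_{n+1} = (1 + 12/13z)y_n
  so R(z) = (1 + 12/13z)/(1 − 1/13z).

Solve |R(x)|<1 on ℝ⁻.
x=-1.6: |R|=0.4247
R=−1: 1+12/13x = −1+1/13x ⇒ -11/13x=2 ⇒ x=2/(-11/13)=-2.3636
Confirm numerically:
  x=-1.507: |R|=0.35045 <1
  x=-1.339: |R|=0.21396 <1
  x=-1.213: |R|=0.10948 <1
  x=-2.625: |R|=1.18400 >1
  x=-2.495: |R|=1.09326 >1
So |R|<1 on (-2.3636, 0).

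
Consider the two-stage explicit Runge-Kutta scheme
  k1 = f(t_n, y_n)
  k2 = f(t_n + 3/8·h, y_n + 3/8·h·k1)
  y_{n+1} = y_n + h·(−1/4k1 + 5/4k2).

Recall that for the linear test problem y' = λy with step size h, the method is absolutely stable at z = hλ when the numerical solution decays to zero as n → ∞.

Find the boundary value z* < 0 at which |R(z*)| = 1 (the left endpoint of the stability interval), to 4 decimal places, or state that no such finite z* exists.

z* = -2.1333.

On y'=λy, z=hλ:
  k1=λy_n ⇒ h·k1=z·y_n;  k2=λ(1+3/8z)y_n ⇒ h·k2=z(1+3/8z)y_n
  y_{n+1}/y_n = 1 − 1/4z + 5/4z(1+3/8z) = 1 + z + 15/32z²
  Hence R(z) = 1 + z + 15/32z².

Need |R(x)|<1, x<0.
x=-1.47: |R|=0.5429
R=1: x+15/32x²=0 ⇒ x=−32/15=-2.1333; min R=1−1/(4·15/32)=0.4667>−1
Confirm numerically:
  x=-1.856: |R|=0.75872 <1
  x=-0.954: |R|=0.47262 <1
  x=-0.856: |R|=0.48747 <1
  x=-2.625: |R|=1.60498 >1
  x=-2.601: |R|=1.57019 >1
  x=-2.162: |R|=1.02905 >1
Stable set (-2.1333, 0).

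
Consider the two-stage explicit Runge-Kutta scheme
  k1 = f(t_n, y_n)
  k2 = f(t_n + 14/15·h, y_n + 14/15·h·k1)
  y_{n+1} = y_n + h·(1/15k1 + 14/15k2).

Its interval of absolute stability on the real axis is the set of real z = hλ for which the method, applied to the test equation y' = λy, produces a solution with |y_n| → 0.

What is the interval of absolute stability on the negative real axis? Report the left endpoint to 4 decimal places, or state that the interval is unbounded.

Set f=λy, z=hλ:
  k1=λy_n ⇒ h·k1=z·y_n;  k2=λ(1+14/15z)y_n ⇒ h·k2=z(1+14/15z)y_n
  y_{n+1}/y_n = 1 + 1/15z + 14/15z(1+14/15z) = 1 + z + 196/225z²
  Hence R(z) = 1 + z + 196/225z².

Find x<0 with |R(x)|<1.
x=-0.99: |R|=0.8638
R=1: x+196/225x²=0 ⇒ x=−225/196=-1.1480; min R=1−1/(4·196/225)=0.7130>−1
Confirm numerically:
  x=-0.993: |R|=0.86596 <1
  x=-0.930: |R|=0.82342 <1
  x=-0.603: |R|=0.71374 <1
  x=-1.729: |R|=1.87514 >1
  x=-1.570: |R|=1.57720 >1
  x=-1.264: |R|=1.12777 >1
Stable set (-1.1480, 0).

(-1.1480, 0).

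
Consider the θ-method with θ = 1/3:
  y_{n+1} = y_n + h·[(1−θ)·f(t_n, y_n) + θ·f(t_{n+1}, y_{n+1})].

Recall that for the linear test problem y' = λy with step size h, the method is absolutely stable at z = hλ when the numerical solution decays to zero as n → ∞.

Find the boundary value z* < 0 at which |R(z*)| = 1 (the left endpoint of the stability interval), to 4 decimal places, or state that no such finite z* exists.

Test eqn y'=λy, z=hλ:
  y_{n+1} = y_n + z·[2/3·y_n + 1/3·y_{n+1}] ⇒ (1 − 1/3z)y_{n+1} = (1 + 2/3z)y_n
  R(z) = (1 + 2/3z)/(1 − 1/3z).

Need |R(x)|<1, x<0.
x=-0.34: |R|=0.6946
R=−1: 1+2/3x = −1+1/3x ⇒ -1/3x=2 ⇒ x=2/(-1/3)=-6.0000
Confirm numerically:
  x=-3.579: |R|=0.63201 <1
  x=-3.535: |R|=0.62280 <1
  x=-2.718: |R|=0.42602 <1
  x=-2.613: |R|=0.39658 <1
  x=-6.513: |R|=1.05393 >1
  x=-6.465: |R|=1.04913 >1
Interval (-6.0000, 0).

left endpoint -6.0000.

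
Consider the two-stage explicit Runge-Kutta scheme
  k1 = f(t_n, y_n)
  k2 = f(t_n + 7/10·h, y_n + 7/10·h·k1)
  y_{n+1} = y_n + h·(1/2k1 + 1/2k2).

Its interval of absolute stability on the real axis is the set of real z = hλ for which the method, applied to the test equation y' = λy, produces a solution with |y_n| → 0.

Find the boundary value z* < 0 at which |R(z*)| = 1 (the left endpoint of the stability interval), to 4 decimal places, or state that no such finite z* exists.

left endpoint -2.8571.

Test eqn y'=λy, z=hλ:
  k1=λy_n ⇒ h·k1=z·y_n;  k2=λ(1+7/10z)y_n ⇒ h·k2=z(1+7/10z)y_n
  y_{n+1}/y_n = 1 + 1/2z + 1/2z(1+7/10z) = 1 + z + 7/20z²
  Hence R(z) = 1 + z + 7/20z².

Boundary: |R(x)|=1, x<0.
x=-0.6: |R|=0.5260
R=1: x+7/20x²=0 ⇒ x=−20/7=-2.8571; min R=1−1/(4·7/20)=0.2857>−1
Confirm numerically:
  x=-2.125: |R|=0.45547 <1
  x=-2.114: |R|=0.45015 <1
  x=-1.847: |R|=0.34699 <1
  x=-1.196: |R|=0.30465 <1
  x=-3.295: |R|=1.50496 >1
  x=-3.132: |R|=1.30130 >1
  x=-3.055: |R|=1.21156 >1
Interval (-2.8571, 0).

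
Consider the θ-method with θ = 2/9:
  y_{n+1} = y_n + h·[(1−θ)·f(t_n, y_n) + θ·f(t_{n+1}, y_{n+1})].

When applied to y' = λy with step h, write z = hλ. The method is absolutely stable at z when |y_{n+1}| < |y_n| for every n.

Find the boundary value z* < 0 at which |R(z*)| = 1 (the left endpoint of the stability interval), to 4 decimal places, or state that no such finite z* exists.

With y'=λy (z=hλ):
  y_{n+1} = y_n + z·[7/9·y_n + 2/9·y_{n+1}] ⇒ (1 − 2/9z)y_{n+1} = (1 + 7/9z)y_n
  Hence R(z) = (1 + 7/9z)/(1 − 2/9z).

Boundary: |R(x)|=1, x<0.
x=-1.47: |R|=0.1080
R=−1: 1+7/9x = −1+2/9x ⇒ -5/9x=2 ⇒ x=2/(-5/9)=-3.6000
Confirm numerically:
  x=-3.111: |R|=0.83938 <1
  x=-2.651: |R|=0.66823 <1
  x=-2.556: |R|=0.63010 <1
  x=-4.151: |R|=1.15923 >1
  x=-3.874: |R|=1.08180 >1
  x=-3.782: |R|=1.05494 >1
So |R|<1 on (-3.6000, 0).

z* = -3.6000.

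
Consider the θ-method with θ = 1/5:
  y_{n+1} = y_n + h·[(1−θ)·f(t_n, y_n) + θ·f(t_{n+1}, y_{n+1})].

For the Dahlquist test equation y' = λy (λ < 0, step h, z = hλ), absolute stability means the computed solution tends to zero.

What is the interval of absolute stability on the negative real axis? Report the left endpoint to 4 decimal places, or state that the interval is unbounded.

z∈(-3.3333,0).

With y'=λy (z=hλ):
  y_{n+1} = y_n + z·[4/5·y_n + 1/5·y_{n+1}] ⇒ (1 − 1/5z)y_{n+1} = (1 + 4/5z)y_n
  ⇒ R(z) = (1 + 4/5z)/(1 − 1/5z).

Solve |R(x)|<1 on ℝ⁻.
x=-1.4: |R|=0.0937
R=−1: 1+4/5x = −1+1/5x ⇒ -3/5x=2 ⇒ x=2/(-3/5)=-3.3333
Confirm numerically:
  x=-2.976: |R|=0.86560 <1
  x=-2.360: |R|=0.60326 <1
  x=-1.862: |R|=0.35675 <1
  x=-3.646: |R|=1.10849 >1
  x=-3.365: |R|=1.01136 >1
So |R|<1 on (-3.3333, 0).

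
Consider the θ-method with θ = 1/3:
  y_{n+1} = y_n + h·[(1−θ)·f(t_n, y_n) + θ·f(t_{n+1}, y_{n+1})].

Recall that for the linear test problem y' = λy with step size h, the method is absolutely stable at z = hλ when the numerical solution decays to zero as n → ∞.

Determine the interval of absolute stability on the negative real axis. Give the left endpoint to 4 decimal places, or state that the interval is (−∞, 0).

Set f=λy, z=hλ:
  y_{n+1} = y_n + z·[2/3·y_n + 1/3·y_{n+1}] ⇒ (1 − 1/3z)y_{n+1} = (1 + 2/3z)y_n
  Hence R(z) = (1 + 2/3z)/(1 − 1/3z).

Find x<0 with |R(x)|<1.
x=-1.48: |R|=0.0089
R=−1: 1+2/3x = −1+1/3x ⇒ -1/3x=2 ⇒ x=2/(-1/3)=-6.0000
Confirm numerically:
  x=-5.695: |R|=0.96492 <1
  x=-5.411: |R|=0.92997 <1
  x=-3.809: |R|=0.67822 <1
  x=-3.313: |R|=0.57437 <1
  x=-6.581: |R|=1.06064 >1
  x=-6.574: |R|=1.05995 >1
  x=-6.551: |R|=1.05769 >1
So |R|<1 on (-6.0000, 0).

(-6.0000, 0).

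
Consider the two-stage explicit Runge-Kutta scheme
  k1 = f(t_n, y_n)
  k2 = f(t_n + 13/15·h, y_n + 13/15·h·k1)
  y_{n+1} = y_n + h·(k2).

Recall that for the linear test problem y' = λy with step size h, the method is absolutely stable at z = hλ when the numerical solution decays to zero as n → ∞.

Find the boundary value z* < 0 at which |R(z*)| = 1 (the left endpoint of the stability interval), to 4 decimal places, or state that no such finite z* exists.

left endpoint -1.1538.

On y'=λy, z=hλ:
  k1=λy_n ⇒ h·k1=z·y_n;  k2=λ(1+13/15z)y_n ⇒ h·k2=z(1+13/15z)y_n
  y_{n+1}/y_n = 1 + z(1+13/15z) = 1 + z + 13/15z²
  so R(z) = 1 + z + 13/15z².

Need |R(x)|<1, x<0.
x=-1.51: |R|=1.4661
R=1: x+13/15x²=0 ⇒ x=−15/13=-1.1538; min R=1−1/(4·13/15)=0.7115>−1
Confirm numerically:
  x=-1.046: |R|=0.90223 <1
  x=-0.942: |R|=0.82705 <1
  x=-0.472: |R|=0.72108 <1
  x=-1.690: |R|=1.78529 >1
  x=-1.597: |R|=1.61335 >1
  x=-1.567: |R|=1.56109 >1
So |R|<1 on (-1.1538, 0).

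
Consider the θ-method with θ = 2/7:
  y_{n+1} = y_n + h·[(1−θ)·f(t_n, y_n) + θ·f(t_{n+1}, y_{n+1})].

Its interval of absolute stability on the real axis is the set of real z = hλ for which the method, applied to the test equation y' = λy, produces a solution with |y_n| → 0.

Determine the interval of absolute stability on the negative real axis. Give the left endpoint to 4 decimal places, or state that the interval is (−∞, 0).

With y'=λy (z=hλ):
  y_{n+1} = y_n + z·[5/7·y_n + 2/7·y_{n+1}] ⇒ (1 − 2/7z)y_{n+1} = (1 + 5/7z)y_n
  Hence R(z) = (1 + 5/7z)/(1 − 2/7z).

Solve |R(x)|<1 on ℝ⁻.
x=-0.72: |R|=0.4028
R=−1: 1+5/7x = −1+2/7x ⇒ -3/7x=2 ⇒ x=2/(-3/7)=-4.6667
Confirm numerically:
  x=-4.529: |R|=0.97428 <1
  x=-4.220: |R|=0.91321 <1
  x=-3.755: |R|=0.81151 <1
  x=-2.372: |R|=0.41383 <1
  x=-5.150: |R|=1.08382 >1
  x=-5.124: |R|=1.07955 >1
Interval (-4.6667, 0).

z∈(-4.6667,0).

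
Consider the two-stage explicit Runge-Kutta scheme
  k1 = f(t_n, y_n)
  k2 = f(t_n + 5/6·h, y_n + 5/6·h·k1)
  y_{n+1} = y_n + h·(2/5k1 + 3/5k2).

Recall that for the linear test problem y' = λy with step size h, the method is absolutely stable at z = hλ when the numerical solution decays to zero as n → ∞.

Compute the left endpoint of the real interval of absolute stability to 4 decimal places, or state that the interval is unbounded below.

Test eqn y'=λy, z=hλ:
  k1=λy_n ⇒ h·k1=z·y_n;  k2=λ(1+5/6z)y_n ⇒ h·k2=z(1+5/6z)y_n
  y_{n+1}/y_n = 1 + 2/5z + 3/5z(1+5/6z) = 1 + z + 1/2z²
  R(z) = 1 + z + 1/2z².

Solve |R(x)|<1 on ℝ⁻.
x=-1.28: |R|=0.5392
R=1: x+1/2x²=0 ⇒ x=−2=-2.0000; min R=1−1/(4·1/2)=0.5000>−1
Confirm numerically:
  x=-1.549: |R|=0.65070 <1
  x=-1.448: |R|=0.60035 <1
  x=-1.169: |R|=0.51428 <1
  x=-2.365: |R|=1.43161 >1
  x=-2.149: |R|=1.16010 >1
Stable set (-2.0000, 0).

left endpoint -2.0000.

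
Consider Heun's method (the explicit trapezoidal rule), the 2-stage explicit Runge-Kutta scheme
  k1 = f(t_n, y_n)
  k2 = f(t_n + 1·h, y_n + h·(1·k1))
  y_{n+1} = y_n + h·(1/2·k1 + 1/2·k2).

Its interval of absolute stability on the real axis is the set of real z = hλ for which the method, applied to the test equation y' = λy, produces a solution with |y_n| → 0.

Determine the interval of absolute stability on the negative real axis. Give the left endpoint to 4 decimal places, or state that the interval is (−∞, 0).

Set f=λy, z=hλ:
  order 2, 2-stage ⇒ R(z)=1+z+z^2/2
  (e.g. R(-1.43)=0.59245, |R|=0.59245)

Solve |R(x)|<1 on ℝ⁻.
x=-1.43: |R|=0.5924
|R(-1.97)|=0.9704 |R(-1.81)|=0.8281 |R(-1.64)|=0.7048
Bisect:
  x_lo=-2.6143 |R|=1.8030  x_hi=-0.0898 |R|=0.9143
  mid=-1.35205 |R|=0.56197 →hi
  mid=-1.98318 |R|=0.98332 →hi
  mid=-2.29875 |R|=1.34337 →lo
  mid=-2.14096 |R|=1.15090 →lo
  mid=-2.06207 |R|=1.06400 →lo
  mid=-2.02263 |R|=1.02288 →lo
  mid=-2.00290 |R|=1.00291 →lo
  ...
  [-2.00013,-1.99998] ⇒ x*=-2.0000
Stable set (-2.0000, 0).

z∈(-2.0000,0).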